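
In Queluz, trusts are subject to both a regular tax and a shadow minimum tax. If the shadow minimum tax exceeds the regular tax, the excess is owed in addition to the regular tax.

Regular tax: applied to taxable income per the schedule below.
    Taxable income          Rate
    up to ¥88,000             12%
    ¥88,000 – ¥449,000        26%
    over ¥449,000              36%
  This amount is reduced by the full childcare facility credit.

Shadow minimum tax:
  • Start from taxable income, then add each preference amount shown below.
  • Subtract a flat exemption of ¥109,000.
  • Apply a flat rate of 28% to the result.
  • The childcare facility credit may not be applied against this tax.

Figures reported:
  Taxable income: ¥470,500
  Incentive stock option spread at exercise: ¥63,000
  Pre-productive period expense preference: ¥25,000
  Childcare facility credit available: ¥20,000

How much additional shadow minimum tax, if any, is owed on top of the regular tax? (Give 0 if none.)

Regular tax:
  ¥88,000 × 12% = ¥10,560
  ¥361,000 × 26% = ¥93,860
  ¥21,500 × 36% = ¥7,740
  → ¥112,160
  Less childcare facility credit ¥20,000 → ¥92,160

Shadow minimum tax:
  Adjusted income: ¥470,500 + ¥63,000 + ¥25,000 = ¥558,500
  Less exemption ¥109,000 → base ¥449,500
  ¥449,500 × 28% = ¥125,860

Excess of shadow minimum tax over regular tax: ¥125,860 − ¥92,160 = ¥33,700.

¥33,700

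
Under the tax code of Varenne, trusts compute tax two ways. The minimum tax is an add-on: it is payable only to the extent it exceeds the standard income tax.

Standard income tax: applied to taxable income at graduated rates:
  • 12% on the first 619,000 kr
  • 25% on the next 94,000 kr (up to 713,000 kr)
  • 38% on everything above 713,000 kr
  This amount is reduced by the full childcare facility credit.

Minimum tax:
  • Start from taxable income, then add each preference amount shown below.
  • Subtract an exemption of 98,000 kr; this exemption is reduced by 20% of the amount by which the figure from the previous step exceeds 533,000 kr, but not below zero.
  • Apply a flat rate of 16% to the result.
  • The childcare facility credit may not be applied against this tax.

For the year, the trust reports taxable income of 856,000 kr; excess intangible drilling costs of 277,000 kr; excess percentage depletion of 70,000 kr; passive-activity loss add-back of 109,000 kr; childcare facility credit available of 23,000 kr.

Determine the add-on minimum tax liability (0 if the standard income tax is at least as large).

Minimum tax:
  Adjusted income: 856,000 kr + 277,000 kr + 70,000 kr + 109,000 kr = 1,312,000 kr
  Exemption: 20% × (1,312,000 kr − 533,000 kr) = 155,800 kr ≥ 98,000 kr, so the exemption is fully phased out
  Base: 1,312,000 kr − 0 kr = 1,312,000 kr
  1,312,000 kr × 16% = 209,920 kr

Standard income tax:
  619,000 kr × 12% = 74,280 kr
  94,000 kr × 25% = 23,500 kr
  143,000 kr × 38% = 54,340 kr
  → 152,120 kr
  Less childcare facility credit 23,000 kr → 129,120 kr

Excess of minimum tax over standard income tax: 209,920 kr − 129,120 kr = 80,800 kr.

80,800 kr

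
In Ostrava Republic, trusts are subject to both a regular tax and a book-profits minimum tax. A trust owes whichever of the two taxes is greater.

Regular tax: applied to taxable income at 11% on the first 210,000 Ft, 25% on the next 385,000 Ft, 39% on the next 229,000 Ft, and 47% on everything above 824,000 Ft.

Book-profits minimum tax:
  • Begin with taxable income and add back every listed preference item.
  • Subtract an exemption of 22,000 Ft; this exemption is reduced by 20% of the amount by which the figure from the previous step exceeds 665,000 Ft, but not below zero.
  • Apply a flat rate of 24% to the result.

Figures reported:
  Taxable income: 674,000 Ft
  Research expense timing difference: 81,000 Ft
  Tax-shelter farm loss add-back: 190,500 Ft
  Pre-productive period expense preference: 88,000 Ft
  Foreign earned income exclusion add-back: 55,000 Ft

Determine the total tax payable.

261,240 Ft

Book-profits minimum tax:
  Adjusted income: 674,000 Ft + 81,000 Ft + 190,500 Ft + 88,000 Ft + 55,000 Ft = 1,088,500 Ft
  Exemption: 20% × (1,088,500 Ft − 665,000 Ft) = 84,700 Ft ≥ 22,000 Ft, so the exemption is fully phased out
  Base: 1,088,500 Ft − 0 Ft = 1,088,500 Ft
  1,088,500 Ft × 24% = 261,240 Ft

Regular tax:
  210,000 Ft × 11% = 23,100 Ft
  385,000 Ft × 25% = 96,250 Ft
  79,000 Ft × 39% = 30,810 Ft
  → 150,160 Ft

261,240 Ft > 150,160 Ft, so the book-profits minimum tax is the binding amount.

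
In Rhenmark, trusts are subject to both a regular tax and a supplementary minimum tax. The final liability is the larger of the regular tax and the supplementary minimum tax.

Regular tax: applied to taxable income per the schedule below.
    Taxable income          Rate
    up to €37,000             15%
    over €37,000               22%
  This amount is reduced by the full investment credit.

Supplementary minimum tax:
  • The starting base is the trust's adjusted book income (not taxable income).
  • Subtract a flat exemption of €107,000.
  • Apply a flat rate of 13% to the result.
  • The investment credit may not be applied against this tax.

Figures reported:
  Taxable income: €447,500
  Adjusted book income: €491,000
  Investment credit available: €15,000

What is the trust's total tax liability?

€80,860

Regular tax:
  €37,000 × 15% = €5,550
  €410,500 × 22% = €90,310
  → €95,860
  Less investment credit €15,000 → €80,860

Supplementary minimum tax:
  Base (adjusted book income): €491,000
  Less exemption €107,000 → base €384,000
  €384,000 × 13% = €49,920

€80,860 > €49,920, so the regular tax governs.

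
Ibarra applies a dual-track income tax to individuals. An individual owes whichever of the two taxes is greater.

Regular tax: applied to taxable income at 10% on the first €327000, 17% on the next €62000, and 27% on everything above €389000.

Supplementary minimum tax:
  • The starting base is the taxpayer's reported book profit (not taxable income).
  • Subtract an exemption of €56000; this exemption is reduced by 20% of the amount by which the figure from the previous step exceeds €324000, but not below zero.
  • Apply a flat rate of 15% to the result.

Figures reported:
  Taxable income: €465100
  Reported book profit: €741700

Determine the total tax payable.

€111255

Supplementary minimum tax:
  Base (reported book profit): €741700
  Exemption: 20% × (€741700 − €324000) = €83540 ≥ €56000, so the exemption is fully phased out
  Base: €741700 − €0 = €741700
  €741700 × 15% = €111255

Regular tax:
  €327000 × 10% = €32700
  €62000 × 17% = €10540
  €76100 × 27% = €20547
  → €63787

€111255 > €63787, so the supplementary minimum tax is the binding amount.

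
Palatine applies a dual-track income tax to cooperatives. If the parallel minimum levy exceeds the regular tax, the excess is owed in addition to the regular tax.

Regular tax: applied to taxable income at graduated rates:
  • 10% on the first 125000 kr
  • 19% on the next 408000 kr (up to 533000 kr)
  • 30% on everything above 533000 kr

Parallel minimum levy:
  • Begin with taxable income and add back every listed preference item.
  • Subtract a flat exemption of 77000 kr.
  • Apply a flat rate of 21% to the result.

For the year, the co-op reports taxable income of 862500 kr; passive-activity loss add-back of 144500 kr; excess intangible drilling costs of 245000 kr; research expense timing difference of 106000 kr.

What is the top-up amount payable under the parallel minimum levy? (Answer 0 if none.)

80140 kr

Parallel minimum levy:
  Adjusted income: 862500 kr + 144500 kr + 245000 kr + 106000 kr = 1358000 kr
  Less exemption 77000 kr → base 1281000 kr
  1281000 kr × 21% = 269010 kr

Regular tax:
  125000 kr × 10% = 12500 kr
  408000 kr × 19% = 77520 kr
  329500 kr × 30% = 98850 kr
  → 188870 kr

Excess of parallel minimum levy over regular tax: 269010 kr − 188870 kr = 80140 kr.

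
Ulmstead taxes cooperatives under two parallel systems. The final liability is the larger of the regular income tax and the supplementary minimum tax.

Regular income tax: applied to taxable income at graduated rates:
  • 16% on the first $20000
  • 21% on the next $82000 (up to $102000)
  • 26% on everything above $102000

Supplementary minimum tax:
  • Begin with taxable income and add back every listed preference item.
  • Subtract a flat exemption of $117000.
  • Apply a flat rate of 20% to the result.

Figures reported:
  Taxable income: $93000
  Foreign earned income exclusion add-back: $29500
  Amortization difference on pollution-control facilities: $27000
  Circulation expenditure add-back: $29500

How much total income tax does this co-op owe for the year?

$18530

Regular income tax:
  $20000 × 16% = $3200
  $73000 × 21% = $15330
  → $18530

Supplementary minimum tax:
  Adjusted income: $93000 + $29500 + $27000 + $29500 = $179000
  Less exemption $117000 → base $62000
  $62000 × 20% = $12400

$18530 > $12400, so the regular income tax governs.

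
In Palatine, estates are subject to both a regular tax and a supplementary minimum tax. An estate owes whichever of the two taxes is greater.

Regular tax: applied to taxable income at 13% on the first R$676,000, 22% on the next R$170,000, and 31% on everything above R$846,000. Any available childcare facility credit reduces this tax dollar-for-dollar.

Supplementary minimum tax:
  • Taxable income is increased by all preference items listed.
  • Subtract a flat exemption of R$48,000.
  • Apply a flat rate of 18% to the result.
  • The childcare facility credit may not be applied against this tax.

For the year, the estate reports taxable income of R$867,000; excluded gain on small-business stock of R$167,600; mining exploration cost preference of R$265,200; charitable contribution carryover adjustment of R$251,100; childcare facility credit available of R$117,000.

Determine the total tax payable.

Supplementary minimum tax:
  Adjusted income: R$867,000 + R$167,600 + R$265,200 + R$251,100 = R$1,550,900
  Less exemption R$48,000 → base R$1,502,900
  R$1,502,900 × 18% = R$270,522

Regular tax:
  R$676,000 × 13% = R$87,880
  R$170,000 × 22% = R$37,400
  R$21,000 × 31% = R$6,510
  → R$131,790
  Less childcare facility credit R$117,000 → R$14,790

R$270,522 > R$14,790, so the supplementary minimum tax is the binding amount.

R$270,522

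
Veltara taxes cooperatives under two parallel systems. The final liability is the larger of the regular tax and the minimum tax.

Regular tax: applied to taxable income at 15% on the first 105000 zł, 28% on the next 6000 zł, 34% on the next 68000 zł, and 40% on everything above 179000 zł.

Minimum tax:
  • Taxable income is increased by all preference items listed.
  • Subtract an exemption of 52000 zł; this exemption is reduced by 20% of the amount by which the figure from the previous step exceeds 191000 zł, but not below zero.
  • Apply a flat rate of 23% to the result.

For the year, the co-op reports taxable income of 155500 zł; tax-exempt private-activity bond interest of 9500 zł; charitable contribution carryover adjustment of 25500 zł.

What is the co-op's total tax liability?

Regular tax:
  105000 zł × 15% = 15750 zł
  6000 zł × 28% = 1680 zł
  44500 zł × 34% = 15130 zł
  → 32560 zł

Minimum tax:
  Adjusted income: 155500 zł + 9500 zł + 25500 zł = 190500 zł
  Exemption: 190500 zł ≤ 191000 zł, so full 52000 zł applies
  Base: 190500 zł − 52000 zł = 138500 zł
  138500 zł × 23% = 31855 zł

32560 zł > 31855 zł, so the regular tax governs.

32560 zł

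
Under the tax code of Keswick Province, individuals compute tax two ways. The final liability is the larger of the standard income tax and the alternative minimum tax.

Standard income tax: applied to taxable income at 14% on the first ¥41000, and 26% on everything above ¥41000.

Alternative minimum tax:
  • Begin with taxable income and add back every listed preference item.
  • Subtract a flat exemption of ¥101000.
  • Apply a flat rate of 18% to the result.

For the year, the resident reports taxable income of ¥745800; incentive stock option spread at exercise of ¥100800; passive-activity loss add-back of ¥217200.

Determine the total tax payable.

Standard income tax:
  ¥41000 × 14% = ¥5740
  ¥704800 × 26% = ¥183248
  → ¥188988

Alternative minimum tax:
  Adjusted income: ¥745800 + ¥100800 + ¥217200 = ¥1063800
  Less exemption ¥101000 → base ¥962800
  ¥962800 × 18% = ¥173304

¥188988 > ¥173304, so the standard income tax governs.

¥188988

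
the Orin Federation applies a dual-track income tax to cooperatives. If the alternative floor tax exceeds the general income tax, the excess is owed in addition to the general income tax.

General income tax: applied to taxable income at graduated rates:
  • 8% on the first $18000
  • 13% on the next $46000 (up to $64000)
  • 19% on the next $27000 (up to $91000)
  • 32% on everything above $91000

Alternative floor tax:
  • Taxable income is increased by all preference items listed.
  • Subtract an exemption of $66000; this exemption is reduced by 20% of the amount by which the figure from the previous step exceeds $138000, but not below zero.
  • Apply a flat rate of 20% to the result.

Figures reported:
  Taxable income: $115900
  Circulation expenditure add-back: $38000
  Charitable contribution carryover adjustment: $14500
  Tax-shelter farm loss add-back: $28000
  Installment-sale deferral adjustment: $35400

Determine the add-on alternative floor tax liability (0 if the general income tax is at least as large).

$16394

General income tax:
  $18000 × 8% = $1440
  $46000 × 13% = $5980
  $27000 × 19% = $5130
  $24900 × 32% = $7968
  → $20518

Alternative floor tax:
  Adjusted income: $115900 + $38000 + $14500 + $28000 + $35400 = $231800
  Exemption: $66000 − 20% × ($231800 − $138000) = $66000 − $18760 = $47240
  Base: $231800 − $47240 = $184560
  $184560 × 20% = $36912

Excess of alternative floor tax over general income tax: $36912 − $20518 = $16394.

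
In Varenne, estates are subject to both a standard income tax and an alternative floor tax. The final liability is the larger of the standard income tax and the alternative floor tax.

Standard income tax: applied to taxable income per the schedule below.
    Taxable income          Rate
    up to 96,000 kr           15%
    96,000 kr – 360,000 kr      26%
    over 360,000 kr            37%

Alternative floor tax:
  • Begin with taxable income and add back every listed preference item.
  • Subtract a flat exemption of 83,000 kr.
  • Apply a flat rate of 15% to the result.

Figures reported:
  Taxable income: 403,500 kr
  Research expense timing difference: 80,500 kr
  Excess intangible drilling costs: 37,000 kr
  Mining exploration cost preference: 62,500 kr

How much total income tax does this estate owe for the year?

99,135 kr

Alternative floor tax:
  Adjusted income: 403,500 kr + 80,500 kr + 37,000 kr + 62,500 kr = 583,500 kr
  Less exemption 83,000 kr → base 500,500 kr
  500,500 kr × 15% = 75,075 kr

Standard income tax:
  96,000 kr × 15% = 14,400 kr
  264,000 kr × 26% = 68,640 kr
  43,500 kr × 37% = 16,095 kr
  → 99,135 kr

99,135 kr > 75,075 kr, so the standard income tax governs.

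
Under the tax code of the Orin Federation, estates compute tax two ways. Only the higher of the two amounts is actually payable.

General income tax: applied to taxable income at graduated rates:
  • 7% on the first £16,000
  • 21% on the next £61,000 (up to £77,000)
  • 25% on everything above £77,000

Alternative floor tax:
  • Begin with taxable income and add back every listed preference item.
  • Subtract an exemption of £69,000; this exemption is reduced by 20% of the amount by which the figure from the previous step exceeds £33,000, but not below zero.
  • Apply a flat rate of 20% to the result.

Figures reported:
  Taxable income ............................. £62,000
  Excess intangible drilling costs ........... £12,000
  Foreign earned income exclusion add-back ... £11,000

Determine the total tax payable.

£10,780

General income tax:
  £16,000 × 7% = £1,120
  £46,000 × 21% = £9,660
  → £10,780

Alternative floor tax:
  Adjusted income: £62,000 + £12,000 + £11,000 = £85,000
  Exemption: £69,000 − 20% × (£85,000 − £33,000) = £69,000 − £10,400 = £58,600
  Base: £85,000 − £58,600 = £26,400
  £26,400 × 20% = £5,280

£10,780 > £5,280, so the general income tax governs.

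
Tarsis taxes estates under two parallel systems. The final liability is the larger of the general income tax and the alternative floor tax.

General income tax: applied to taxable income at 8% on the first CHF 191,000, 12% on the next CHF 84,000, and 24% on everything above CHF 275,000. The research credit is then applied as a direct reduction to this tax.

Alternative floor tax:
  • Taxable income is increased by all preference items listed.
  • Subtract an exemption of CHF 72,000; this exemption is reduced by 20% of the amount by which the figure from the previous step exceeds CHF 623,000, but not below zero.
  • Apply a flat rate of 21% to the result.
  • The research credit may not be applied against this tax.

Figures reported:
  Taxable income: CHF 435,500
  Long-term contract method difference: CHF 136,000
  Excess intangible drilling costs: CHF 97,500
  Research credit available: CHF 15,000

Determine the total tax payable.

CHF 127,302

Alternative floor tax:
  Adjusted income: CHF 435,500 + CHF 136,000 + CHF 97,500 = CHF 669,000
  Exemption: CHF 72,000 − 20% × (CHF 669,000 − CHF 623,000) = CHF 72,000 − CHF 9,200 = CHF 62,800
  Base: CHF 669,000 − CHF 62,800 = CHF 606,200
  CHF 606,200 × 21% = CHF 127,302

General income tax:
  CHF 191,000 × 8% = CHF 15,280
  CHF 84,000 × 12% = CHF 10,080
  CHF 160,500 × 24% = CHF 38,520
  → CHF 63,880
  Less research credit CHF 15,000 → CHF 48,880

CHF 127,302 > CHF 48,880, so the alternative floor tax is the binding amount.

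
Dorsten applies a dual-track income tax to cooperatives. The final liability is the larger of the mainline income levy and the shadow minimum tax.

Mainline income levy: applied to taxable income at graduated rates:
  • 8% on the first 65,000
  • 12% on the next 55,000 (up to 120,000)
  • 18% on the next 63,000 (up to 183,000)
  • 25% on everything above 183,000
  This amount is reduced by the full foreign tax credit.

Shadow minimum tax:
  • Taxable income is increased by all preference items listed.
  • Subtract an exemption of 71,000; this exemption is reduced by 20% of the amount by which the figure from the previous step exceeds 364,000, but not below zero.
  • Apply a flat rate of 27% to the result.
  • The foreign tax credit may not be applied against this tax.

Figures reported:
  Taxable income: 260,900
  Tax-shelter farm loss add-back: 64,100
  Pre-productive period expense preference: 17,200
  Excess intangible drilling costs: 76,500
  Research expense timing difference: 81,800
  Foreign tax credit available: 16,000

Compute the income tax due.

123,336

Shadow minimum tax:
  Adjusted income: 260,900 + 64,100 + 17,200 + 76,500 + 81,800 = 500,500
  Exemption: 71,000 − 20% × (500,500 − 364,000) = 71,000 − 27,300 = 43,700
  Base: 500,500 − 43,700 = 456,800
  456,800 × 27% = 123,336

Mainline income levy:
  65,000 × 8% = 5,200
  55,000 × 12% = 6,600
  63,000 × 18% = 11,340
  77,900 × 25% = 19,475
  → 42,615
  Less foreign tax credit 16,000 → 26,615

123,336 > 26,615, so the shadow minimum tax is the binding amount.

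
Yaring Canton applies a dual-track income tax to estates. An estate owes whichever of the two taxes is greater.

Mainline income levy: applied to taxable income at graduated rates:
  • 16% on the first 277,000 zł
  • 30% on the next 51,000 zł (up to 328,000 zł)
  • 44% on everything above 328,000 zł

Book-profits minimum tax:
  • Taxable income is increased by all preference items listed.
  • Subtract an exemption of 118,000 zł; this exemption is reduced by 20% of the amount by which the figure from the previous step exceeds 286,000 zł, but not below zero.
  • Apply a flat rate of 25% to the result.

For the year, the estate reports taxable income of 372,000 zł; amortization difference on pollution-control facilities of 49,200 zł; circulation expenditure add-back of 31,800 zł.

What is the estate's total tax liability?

92,100 zł

Mainline income levy:
  277,000 zł × 16% = 44,320 zł
  51,000 zł × 30% = 15,300 zł
  44,000 zł × 44% = 19,360 zł
  → 78,980 zł

Book-profits minimum tax:
  Adjusted income: 372,000 zł + 49,200 zł + 31,800 zł = 453,000 zł
  Exemption: 118,000 zł − 20% × (453,000 zł − 286,000 zł) = 118,000 zł − 33,400 zł = 84,600 zł
  Base: 453,000 zł − 84,600 zł = 368,400 zł
  368,400 zł × 25% = 92,100 zł

92,100 zł > 78,980 zł, so the book-profits minimum tax is the binding amount.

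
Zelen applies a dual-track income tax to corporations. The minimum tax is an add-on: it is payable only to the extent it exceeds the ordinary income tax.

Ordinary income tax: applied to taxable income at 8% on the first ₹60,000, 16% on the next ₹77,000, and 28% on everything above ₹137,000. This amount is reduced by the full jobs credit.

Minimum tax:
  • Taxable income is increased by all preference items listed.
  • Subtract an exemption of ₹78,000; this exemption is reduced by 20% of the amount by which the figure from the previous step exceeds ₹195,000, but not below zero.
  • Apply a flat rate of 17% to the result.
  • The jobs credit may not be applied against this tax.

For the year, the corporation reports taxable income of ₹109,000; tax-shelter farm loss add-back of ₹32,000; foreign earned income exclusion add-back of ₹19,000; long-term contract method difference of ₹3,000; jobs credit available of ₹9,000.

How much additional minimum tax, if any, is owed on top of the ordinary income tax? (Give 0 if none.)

Ordinary income tax:
  ₹60,000 × 8% = ₹4,800
  ₹49,000 × 16% = ₹7,840
  → ₹12,640
  Less jobs credit ₹9,000 → ₹3,640

Minimum tax:
  Adjusted income: ₹109,000 + ₹32,000 + ₹19,000 + ₹3,000 = ₹163,000
  Exemption: ₹163,000 ≤ ₹195,000, so full ₹78,000 applies
  Base: ₹163,000 − ₹78,000 = ₹85,000
  ₹85,000 × 17% = ₹14,450

Excess of minimum tax over ordinary income tax: ₹14,450 − ₹3,640 = ₹10,810.

₹10,810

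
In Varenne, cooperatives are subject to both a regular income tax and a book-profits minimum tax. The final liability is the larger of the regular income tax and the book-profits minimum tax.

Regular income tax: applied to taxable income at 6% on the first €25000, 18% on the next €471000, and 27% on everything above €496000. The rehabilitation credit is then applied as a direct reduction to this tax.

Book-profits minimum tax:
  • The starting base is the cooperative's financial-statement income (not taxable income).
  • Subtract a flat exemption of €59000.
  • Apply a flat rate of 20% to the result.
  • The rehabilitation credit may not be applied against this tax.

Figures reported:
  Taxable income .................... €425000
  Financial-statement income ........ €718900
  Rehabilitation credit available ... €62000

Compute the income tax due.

Regular income tax:
  €25000 × 6% = €1500
  €400000 × 18% = €72000
  → €73500
  Less rehabilitation credit €62000 → €11500

Book-profits minimum tax:
  Base (financial-statement income): €718900
  Less exemption €59000 → base €659900
  €659900 × 20% = €131980

€131980 > €11500, so the book-profits minimum tax is the binding amount.

€131980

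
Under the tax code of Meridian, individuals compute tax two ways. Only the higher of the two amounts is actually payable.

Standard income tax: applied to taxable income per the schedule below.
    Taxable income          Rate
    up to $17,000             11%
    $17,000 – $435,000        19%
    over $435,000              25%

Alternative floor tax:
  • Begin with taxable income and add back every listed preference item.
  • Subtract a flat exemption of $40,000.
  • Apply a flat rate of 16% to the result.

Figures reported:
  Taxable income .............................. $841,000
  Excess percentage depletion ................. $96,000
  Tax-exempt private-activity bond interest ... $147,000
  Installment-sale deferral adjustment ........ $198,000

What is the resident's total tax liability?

$198,720

Alternative floor tax:
  Adjusted income: $841,000 + $96,000 + $147,000 + $198,000 = $1,282,000
  Less exemption $40,000 → base $1,242,000
  $1,242,000 × 16% = $198,720

Standard income tax:
  $17,000 × 11% = $1,870
  $418,000 × 19% = $79,420
  $406,000 × 25% = $101,500
  → $182,790

$198,720 > $182,790, so the alternative floor tax is the binding amount.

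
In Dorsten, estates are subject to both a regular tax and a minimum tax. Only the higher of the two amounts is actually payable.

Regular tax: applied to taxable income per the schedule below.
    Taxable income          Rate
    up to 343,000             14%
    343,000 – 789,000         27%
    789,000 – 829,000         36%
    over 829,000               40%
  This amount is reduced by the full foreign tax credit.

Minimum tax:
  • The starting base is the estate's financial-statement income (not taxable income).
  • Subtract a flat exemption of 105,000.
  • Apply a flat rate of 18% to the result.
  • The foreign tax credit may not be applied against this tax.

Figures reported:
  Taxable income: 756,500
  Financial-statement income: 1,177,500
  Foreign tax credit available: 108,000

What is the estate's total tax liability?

Regular tax:
  343,000 × 14% = 48,020
  413,500 × 27% = 111,645
  → 159,665
  Less foreign tax credit 108,000 → 51,665

Minimum tax:
  Base (financial-statement income): 1,177,500
  Less exemption 105,000 → base 1,072,500
  1,072,500 × 18% = 193,050

193,050 > 51,665, so the minimum tax is the binding amount.

193,050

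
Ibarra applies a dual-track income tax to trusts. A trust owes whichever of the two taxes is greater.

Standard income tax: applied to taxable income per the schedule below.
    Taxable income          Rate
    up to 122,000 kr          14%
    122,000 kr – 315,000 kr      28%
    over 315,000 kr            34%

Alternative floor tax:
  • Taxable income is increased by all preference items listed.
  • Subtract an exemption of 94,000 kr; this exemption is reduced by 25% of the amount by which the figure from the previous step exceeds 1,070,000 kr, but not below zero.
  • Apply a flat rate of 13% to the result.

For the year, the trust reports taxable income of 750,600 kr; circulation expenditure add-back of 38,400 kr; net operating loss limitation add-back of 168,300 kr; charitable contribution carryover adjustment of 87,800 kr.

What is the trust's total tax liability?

Alternative floor tax:
  Adjusted income: 750,600 kr + 38,400 kr + 168,300 kr + 87,800 kr = 1,045,100 kr
  Exemption: 1,045,100 kr ≤ 1,070,000 kr, so full 94,000 kr applies
  Base: 1,045,100 kr − 94,000 kr = 951,100 kr
  951,100 kr × 13% = 123,643 kr

Standard income tax:
  122,000 kr × 14% = 17,080 kr
  193,000 kr × 28% = 54,040 kr
  435,600 kr × 34% = 148,104 kr
  → 219,224 kr

219,224 kr > 123,643 kr, so the standard income tax governs.

219,224 kr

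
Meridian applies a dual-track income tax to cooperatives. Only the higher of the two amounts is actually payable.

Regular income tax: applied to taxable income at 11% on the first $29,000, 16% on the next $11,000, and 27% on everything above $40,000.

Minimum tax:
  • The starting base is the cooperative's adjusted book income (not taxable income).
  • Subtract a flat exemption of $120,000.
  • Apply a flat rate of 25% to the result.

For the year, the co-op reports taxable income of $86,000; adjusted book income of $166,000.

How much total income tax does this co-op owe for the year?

Minimum tax:
  Base (adjusted book income): $166,000
  Less exemption $120,000 → base $46,000
  $46,000 × 25% = $11,500

Regular income tax:
  $29,000 × 11% = $3,190
  $11,000 × 16% = $1,760
  $46,000 × 27% = $12,420
  → $17,370

$17,370 > $11,500, so the regular income tax governs.

$17,370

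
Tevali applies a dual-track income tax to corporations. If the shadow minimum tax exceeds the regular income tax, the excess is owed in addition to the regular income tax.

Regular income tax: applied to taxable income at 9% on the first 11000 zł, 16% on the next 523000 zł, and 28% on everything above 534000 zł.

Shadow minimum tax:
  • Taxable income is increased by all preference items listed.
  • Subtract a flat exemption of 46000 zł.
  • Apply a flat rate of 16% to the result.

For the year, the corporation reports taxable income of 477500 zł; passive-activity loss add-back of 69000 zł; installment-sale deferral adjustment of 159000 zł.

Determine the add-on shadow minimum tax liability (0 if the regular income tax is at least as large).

Regular income tax:
  11000 zł × 9% = 990 zł
  466500 zł × 16% = 74640 zł
  → 75630 zł

Shadow minimum tax:
  Adjusted income: 477500 zł + 69000 zł + 159000 zł = 705500 zł
  Less exemption 46000 zł → base 659500 zł
  659500 zł × 16% = 105520 zł

Excess of shadow minimum tax over regular income tax: 105520 zł − 75630 zł = 29890 zł.

29890 zł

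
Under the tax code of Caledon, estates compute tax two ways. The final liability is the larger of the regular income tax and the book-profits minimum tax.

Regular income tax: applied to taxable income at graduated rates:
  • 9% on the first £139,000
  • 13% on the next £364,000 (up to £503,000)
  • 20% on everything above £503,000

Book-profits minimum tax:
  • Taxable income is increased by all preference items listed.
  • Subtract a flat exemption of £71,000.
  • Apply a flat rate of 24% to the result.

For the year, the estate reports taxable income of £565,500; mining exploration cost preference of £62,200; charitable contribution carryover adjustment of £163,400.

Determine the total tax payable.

Book-profits minimum tax:
  Adjusted income: £565,500 + £62,200 + £163,400 = £791,100
  Less exemption £71,000 → base £720,100
  £720,100 × 24% = £172,824

Regular income tax:
  £139,000 × 9% = £12,510
  £364,000 × 13% = £47,320
  £62,500 × 20% = £12,500
  → £72,330

£172,824 > £72,330, so the book-profits minimum tax is the binding amount.

£172,824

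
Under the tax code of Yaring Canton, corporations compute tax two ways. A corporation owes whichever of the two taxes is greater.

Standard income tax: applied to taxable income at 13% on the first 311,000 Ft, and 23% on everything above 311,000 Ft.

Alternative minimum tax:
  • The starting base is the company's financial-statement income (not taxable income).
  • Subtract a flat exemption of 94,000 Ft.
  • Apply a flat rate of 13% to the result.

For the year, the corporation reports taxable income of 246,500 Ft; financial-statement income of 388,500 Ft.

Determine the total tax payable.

38,285 Ft

Alternative minimum tax:
  Base (financial-statement income): 388,500 Ft
  Less exemption 94,000 Ft → base 294,500 Ft
  294,500 Ft × 13% = 38,285 Ft

Standard income tax:
  246,500 Ft × 13% = 32,045 Ft

38,285 Ft > 32,045 Ft, so the alternative minimum tax is the binding amount.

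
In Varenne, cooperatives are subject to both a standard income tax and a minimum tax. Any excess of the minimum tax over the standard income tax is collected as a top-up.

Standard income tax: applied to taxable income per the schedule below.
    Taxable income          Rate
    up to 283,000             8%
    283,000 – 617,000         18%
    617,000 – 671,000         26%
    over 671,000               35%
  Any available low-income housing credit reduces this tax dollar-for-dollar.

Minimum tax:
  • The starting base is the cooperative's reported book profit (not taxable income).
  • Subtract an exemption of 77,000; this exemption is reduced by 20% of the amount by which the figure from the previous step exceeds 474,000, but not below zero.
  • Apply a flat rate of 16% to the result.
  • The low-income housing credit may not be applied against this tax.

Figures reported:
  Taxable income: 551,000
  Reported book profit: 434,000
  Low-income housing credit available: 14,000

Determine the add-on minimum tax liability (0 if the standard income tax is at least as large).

240

Minimum tax:
  Base (reported book profit): 434,000
  Exemption: 434,000 ≤ 474,000, so full 77,000 applies
  Base: 434,000 − 77,000 = 357,000
  357,000 × 16% = 57,120

Standard income tax:
  283,000 × 8% = 22,640
  268,000 × 18% = 48,240
  → 70,880
  Less low-income housing credit 14,000 → 56,880

Excess of minimum tax over standard income tax: 57,120 − 56,880 = 240.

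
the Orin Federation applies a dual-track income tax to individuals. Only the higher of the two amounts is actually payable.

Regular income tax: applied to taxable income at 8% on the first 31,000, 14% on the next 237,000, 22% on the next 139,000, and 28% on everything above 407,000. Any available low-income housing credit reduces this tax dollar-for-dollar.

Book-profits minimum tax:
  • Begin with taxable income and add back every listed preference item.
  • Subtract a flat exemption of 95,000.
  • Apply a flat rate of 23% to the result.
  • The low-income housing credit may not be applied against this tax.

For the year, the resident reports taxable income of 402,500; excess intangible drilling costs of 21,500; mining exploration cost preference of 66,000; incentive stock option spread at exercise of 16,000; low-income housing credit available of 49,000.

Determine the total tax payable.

Book-profits minimum tax:
  Adjusted income: 402,500 + 21,500 + 66,000 + 16,000 = 506,000
  Less exemption 95,000 → base 411,000
  411,000 × 23% = 94,530

Regular income tax:
  31,000 × 8% = 2,480
  237,000 × 14% = 33,180
  134,500 × 22% = 29,590
  → 65,250
  Less low-income housing credit 49,000 → 16,250

94,530 > 16,250, so the book-profits minimum tax is the binding amount.

94,530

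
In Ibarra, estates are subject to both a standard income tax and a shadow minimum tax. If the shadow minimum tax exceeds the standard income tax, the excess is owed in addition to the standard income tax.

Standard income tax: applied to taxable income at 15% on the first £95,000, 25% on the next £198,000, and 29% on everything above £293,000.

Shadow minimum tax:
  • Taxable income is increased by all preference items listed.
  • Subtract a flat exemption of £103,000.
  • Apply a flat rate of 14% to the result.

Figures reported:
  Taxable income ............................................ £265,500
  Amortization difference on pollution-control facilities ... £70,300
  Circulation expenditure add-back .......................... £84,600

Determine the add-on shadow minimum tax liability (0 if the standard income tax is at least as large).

£0

Standard income tax:
  £95,000 × 15% = £14,250
  £170,500 × 25% = £42,625
  → £56,875

Shadow minimum tax:
  Adjusted income: £265,500 + £70,300 + £84,600 = £420,400
  Less exemption £103,000 → base £317,400
  £317,400 × 14% = £44,436

£44,436 ≤ £56,875, so no add-on is due.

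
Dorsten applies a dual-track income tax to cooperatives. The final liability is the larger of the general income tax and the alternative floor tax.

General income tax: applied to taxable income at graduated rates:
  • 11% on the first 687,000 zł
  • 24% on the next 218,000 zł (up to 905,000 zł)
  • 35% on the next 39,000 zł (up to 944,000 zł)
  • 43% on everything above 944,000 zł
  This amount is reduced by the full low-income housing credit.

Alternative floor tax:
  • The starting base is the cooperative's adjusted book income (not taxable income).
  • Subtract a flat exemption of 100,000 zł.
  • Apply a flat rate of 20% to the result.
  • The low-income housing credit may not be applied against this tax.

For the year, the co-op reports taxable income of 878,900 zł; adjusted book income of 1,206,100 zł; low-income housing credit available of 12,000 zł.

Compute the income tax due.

General income tax:
  687,000 zł × 11% = 75,570 zł
  191,900 zł × 24% = 46,056 zł
  → 121,626 zł
  Less low-income housing credit 12,000 zł → 109,626 zł

Alternative floor tax:
  Base (adjusted book income): 1,206,100 zł
  Less exemption 100,000 zł → base 1,106,100 zł
  1,106,100 zł × 20% = 221,220 zł

221,220 zł > 109,626 zł, so the alternative floor tax is the binding amount.

221,220 zł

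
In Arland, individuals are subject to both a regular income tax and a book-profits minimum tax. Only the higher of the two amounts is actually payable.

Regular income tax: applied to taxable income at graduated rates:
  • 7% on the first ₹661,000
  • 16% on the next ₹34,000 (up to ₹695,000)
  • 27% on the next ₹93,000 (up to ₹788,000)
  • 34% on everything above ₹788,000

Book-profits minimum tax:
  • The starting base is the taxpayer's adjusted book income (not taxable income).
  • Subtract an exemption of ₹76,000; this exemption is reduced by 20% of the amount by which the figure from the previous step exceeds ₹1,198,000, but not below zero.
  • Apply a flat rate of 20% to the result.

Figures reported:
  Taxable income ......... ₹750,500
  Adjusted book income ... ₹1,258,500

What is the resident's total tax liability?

Regular income tax:
  ₹661,000 × 7% = ₹46,270
  ₹34,000 × 16% = ₹5,440
  ₹55,500 × 27% = ₹14,985
  → ₹66,695

Book-profits minimum tax:
  Base (adjusted book income): ₹1,258,500
  Exemption: ₹76,000 − 20% × (₹1,258,500 − ₹1,198,000) = ₹76,000 − ₹12,100 = ₹63,900
  Base: ₹1,258,500 − ₹63,900 = ₹1,194,600
  ₹1,194,600 × 20% = ₹238,920

₹238,920 > ₹66,695, so the book-profits minimum tax is the binding amount.

₹238,920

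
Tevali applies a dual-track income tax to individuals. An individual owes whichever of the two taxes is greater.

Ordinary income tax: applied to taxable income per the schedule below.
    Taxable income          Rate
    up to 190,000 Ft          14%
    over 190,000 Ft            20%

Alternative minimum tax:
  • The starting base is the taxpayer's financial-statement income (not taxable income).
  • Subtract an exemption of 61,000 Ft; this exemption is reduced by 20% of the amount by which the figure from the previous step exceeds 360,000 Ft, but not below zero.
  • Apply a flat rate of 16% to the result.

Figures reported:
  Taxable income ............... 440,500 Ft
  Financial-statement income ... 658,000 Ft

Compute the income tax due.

105,056 Ft

Ordinary income tax:
  190,000 Ft × 14% = 26,600 Ft
  250,500 Ft × 20% = 50,100 Ft
  → 76,700 Ft

Alternative minimum tax:
  Base (financial-statement income): 658,000 Ft
  Exemption: 61,000 Ft − 20% × (658,000 Ft − 360,000 Ft) = 61,000 Ft − 59,600 Ft = 1,400 Ft
  Base: 658,000 Ft − 1,400 Ft = 656,600 Ft
  656,600 Ft × 16% = 105,056 Ft

105,056 Ft > 76,700 Ft, so the alternative minimum tax is the binding amount.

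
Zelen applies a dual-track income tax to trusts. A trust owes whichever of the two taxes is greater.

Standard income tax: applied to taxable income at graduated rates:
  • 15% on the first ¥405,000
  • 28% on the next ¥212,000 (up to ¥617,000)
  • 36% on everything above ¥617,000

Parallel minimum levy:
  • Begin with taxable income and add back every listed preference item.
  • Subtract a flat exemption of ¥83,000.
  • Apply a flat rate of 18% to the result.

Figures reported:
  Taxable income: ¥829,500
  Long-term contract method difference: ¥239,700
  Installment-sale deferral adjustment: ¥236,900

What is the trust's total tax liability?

¥220,158

Standard income tax:
  ¥405,000 × 15% = ¥60,750
  ¥212,000 × 28% = ¥59,360
  ¥212,500 × 36% = ¥76,500
  → ¥196,610

Parallel minimum levy:
  Adjusted income: ¥829,500 + ¥239,700 + ¥236,900 = ¥1,306,100
  Less exemption ¥83,000 → base ¥1,223,100
  ¥1,223,100 × 18% = ¥220,158

¥220,158 > ¥196,610, so the parallel minimum levy is the binding amount.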